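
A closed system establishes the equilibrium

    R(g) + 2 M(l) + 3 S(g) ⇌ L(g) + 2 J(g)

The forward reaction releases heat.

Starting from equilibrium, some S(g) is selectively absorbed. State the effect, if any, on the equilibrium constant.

unchanged

The equilibrium constant depends only on temperature. This perturbation may move the position of equilibrium, but since T is unchanged, K itself is unchanged.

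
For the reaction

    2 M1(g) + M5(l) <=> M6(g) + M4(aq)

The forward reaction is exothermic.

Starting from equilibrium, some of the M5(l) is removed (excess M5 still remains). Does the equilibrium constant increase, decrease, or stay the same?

The equilibrium constant depends only on temperature. This perturbation changes neither the position of equilibrium nor K.

unchanged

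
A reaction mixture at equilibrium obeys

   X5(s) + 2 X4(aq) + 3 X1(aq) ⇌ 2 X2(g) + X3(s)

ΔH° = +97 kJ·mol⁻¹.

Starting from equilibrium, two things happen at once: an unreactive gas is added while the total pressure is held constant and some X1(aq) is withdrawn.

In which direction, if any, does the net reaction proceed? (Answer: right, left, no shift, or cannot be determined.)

cannot be determined

Adding inert gas at constant total pressure expands the volume and lowers every reacting partial pressure. With Δn_gas = 2 − 0 = +2, Q moves away from K toward the side with fewer gas moles, so the system shifts toward the side with more gas moles — to the right.
Removing X1 (aq), a reactant, drives the reaction to the left.
The individual effects push in opposite directions; without quantitative information the net direction cannot be determined.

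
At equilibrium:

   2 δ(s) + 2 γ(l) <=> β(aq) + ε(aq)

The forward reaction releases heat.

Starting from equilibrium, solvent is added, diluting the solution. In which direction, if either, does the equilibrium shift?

right

Dilution lowers every aqueous concentration by the same factor. Δn_aq = 2 − 0 = +2, so the system shifts toward the side with more dissolved moles — to the right.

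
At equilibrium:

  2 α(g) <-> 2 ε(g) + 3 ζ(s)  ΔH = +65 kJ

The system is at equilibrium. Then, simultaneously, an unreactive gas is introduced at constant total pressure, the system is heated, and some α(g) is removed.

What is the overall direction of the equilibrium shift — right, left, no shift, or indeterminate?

Adding inert gas at constant total pressure expands the volume, scaling every reacting partial pressure by the same factor. Δn_gas = 2 − 2 = 0, so Q is unchanged — no shift.
The forward reaction is endothermic. Raising T favours the endothermic direction — shift to the right.
Removing α (g), a reactant, drives the reaction to the left.
The individual effects push in opposite directions; without quantitative information the net direction cannot be determined.

cannot be determined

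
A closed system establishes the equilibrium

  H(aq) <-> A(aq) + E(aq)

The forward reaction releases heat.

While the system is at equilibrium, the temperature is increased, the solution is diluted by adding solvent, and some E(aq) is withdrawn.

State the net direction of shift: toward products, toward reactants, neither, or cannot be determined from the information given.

The forward reaction is exothermic. Raising T favours the endothermic direction — shift to the left.
Dilution lowers every aqueous concentration by the same factor. Δn_aq = 2 − 1 = +1, so the system shifts toward the side with more dissolved moles — to the right.
Removing E (aq), a product, drives the reaction to the right.
The individual effects push in opposite directions; without quantitative information the net direction cannot be determined.

cannot be determined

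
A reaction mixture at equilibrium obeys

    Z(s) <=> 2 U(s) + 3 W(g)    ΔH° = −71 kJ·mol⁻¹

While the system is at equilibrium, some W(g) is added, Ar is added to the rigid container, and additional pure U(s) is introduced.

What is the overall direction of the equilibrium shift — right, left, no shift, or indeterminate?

Adding W (g), a product, drives the reaction to the left.
At constant volume, adding an inert gas leaves every reacting species' partial pressure unchanged, so Q is unchanged — no shift from this change.
U is a pure solid; its activity is 1 regardless of amount, so Q is unaffected — no shift from this change.
Only the nonzero effect(s) matter; the net shift is to the left.

left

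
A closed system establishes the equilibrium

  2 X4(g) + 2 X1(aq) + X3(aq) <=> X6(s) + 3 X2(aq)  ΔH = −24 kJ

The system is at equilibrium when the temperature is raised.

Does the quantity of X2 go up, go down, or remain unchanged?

decreases

The forward reaction is exothermic. Raising T favours the endothermic direction — shift to the left.
The net shift is to the left. X2 is a product, so its amount decreases.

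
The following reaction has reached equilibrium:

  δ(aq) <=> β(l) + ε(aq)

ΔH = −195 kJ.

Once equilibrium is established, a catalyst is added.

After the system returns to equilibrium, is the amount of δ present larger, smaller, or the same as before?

A catalyst speeds both forward and reverse rates equally; it changes neither Q nor K — no shift from this change.
No net shift occurs, so the amount of δ is unchanged.

unchanged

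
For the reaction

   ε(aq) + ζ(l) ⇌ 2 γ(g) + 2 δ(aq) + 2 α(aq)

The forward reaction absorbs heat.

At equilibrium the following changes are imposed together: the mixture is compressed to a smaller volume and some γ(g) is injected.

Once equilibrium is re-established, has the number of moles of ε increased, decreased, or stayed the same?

Gas moles: reactants 0, products 2 (Δn_gas = +2). Compression shifts the system toward the side with fewer moles of gas — to the left.
Adding γ (g), a product, drives the reaction to the left.
The net shift is to the left. ε is a reactant, so its amount increases.

increases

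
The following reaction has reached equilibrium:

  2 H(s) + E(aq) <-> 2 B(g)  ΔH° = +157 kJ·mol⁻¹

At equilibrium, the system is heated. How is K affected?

K depends on temperature via the van 't Hoff relation. The forward reaction is endothermic, so raising T increases K.

increases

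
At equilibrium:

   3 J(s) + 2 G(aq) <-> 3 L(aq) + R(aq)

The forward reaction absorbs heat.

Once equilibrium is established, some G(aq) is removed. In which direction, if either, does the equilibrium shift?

Removing G (aq), a reactant, drives the reaction to the left.

left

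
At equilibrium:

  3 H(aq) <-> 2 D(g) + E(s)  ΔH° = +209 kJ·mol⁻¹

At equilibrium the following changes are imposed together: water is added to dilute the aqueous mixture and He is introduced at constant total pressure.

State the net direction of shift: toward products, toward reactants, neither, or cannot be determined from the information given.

Dilution lowers every aqueous concentration by the same factor. Δn_aq = 0 − 3 = -3, so the system shifts toward the side with more dissolved moles — to the left.
Adding inert gas at constant total pressure expands the volume and lowers every reacting partial pressure. With Δn_gas = 2 − 0 = +2, Q moves away from K toward the side with fewer gas moles, so the system shifts toward the side with more gas moles — to the right.
The individual effects push in opposite directions; without quantitative information the net direction cannot be determined.

cannot be determined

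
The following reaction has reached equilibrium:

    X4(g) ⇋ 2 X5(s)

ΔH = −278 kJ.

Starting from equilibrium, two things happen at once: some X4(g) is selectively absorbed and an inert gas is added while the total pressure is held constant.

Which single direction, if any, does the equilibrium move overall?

left

Removing X4 (g), a reactant, drives the reaction to the left.
Adding inert gas at constant total pressure expands the volume and lowers every reacting partial pressure. With Δn_gas = 0 − 1 = -1, Q moves away from K toward the side with fewer gas moles, so the system shifts toward the side with more gas moles — to the left.
All effects act in the same direction — net shift to the left.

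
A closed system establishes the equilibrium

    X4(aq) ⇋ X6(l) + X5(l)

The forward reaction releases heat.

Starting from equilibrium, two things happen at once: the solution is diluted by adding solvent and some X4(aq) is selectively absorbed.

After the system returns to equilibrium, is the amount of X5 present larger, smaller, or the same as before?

decreases

Dilution lowers every aqueous concentration by the same factor. Δn_aq = 0 − 1 = -1, so the system shifts toward the side with more dissolved moles — to the left.
Removing X4 (aq), a reactant, drives the reaction to the left.
The net shift is to the left. X5 is a product, so its amount decreases.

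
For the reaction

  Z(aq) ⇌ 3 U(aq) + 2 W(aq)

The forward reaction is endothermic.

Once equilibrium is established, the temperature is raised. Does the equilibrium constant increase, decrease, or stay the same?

increases

K depends on temperature via the van 't Hoff relation. The forward reaction is endothermic, so raising T increases K.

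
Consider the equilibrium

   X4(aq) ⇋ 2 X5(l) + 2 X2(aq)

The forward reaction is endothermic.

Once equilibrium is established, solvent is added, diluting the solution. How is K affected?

unchanged

The equilibrium constant depends only on temperature. This perturbation may move the position of equilibrium, but since T is unchanged, K itself is unchanged.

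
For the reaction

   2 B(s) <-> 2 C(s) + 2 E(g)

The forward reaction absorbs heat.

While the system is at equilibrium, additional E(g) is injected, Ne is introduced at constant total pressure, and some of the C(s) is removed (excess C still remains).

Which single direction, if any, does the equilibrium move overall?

Adding E (g), a product, drives the reaction to the left.
Adding inert gas at constant total pressure expands the volume and lowers every reacting partial pressure. With Δn_gas = 2 − 0 = +2, Q moves away from K toward the side with fewer gas moles, so the system shifts toward the side with more gas moles — to the right.
C is a pure solid; its activity is 1 regardless of amount, so Q is unaffected — no shift from this change.
The individual effects push in opposite directions; without quantitative information the net direction cannot be determined.

cannot be determined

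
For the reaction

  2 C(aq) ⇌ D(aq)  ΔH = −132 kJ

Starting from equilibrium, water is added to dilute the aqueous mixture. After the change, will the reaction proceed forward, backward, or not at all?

Dilution lowers every aqueous concentration by the same factor. Δn_aq = 1 − 2 = -1, so the system shifts toward the side with more dissolved moles — to the left.

left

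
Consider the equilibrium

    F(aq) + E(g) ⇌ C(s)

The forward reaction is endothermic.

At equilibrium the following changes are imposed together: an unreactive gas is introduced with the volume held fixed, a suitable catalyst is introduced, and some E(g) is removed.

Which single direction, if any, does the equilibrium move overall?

left

At constant volume, adding an inert gas leaves every reacting species' partial pressure unchanged, so Q is unchanged — no shift from this change.
A catalyst speeds both forward and reverse rates equally; it changes neither Q nor K — no shift from this change.
Removing E (g), a reactant, drives the reaction to the left.
Only the nonzero effect(s) matter; the net shift is to the left.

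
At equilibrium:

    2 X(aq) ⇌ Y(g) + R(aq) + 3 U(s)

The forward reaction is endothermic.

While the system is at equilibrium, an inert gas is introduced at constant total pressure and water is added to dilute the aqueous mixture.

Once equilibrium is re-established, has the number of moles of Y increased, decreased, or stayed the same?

cannot be determined

Adding inert gas at constant total pressure expands the volume and lowers every reacting partial pressure. With Δn_gas = 1 − 0 = +1, Q moves away from K toward the side with fewer gas moles, so the system shifts toward the side with more gas moles — to the right.
Dilution lowers every aqueous concentration by the same factor. Δn_aq = 1 − 2 = -1, so the system shifts toward the side with more dissolved moles — to the left.
The two effects oppose each other, so the net shift — and hence the change in Y — cannot be determined from the given information.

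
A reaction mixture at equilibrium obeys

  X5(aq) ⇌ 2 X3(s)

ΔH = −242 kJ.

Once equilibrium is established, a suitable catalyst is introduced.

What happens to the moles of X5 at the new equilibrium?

unchanged

A catalyst speeds both forward and reverse rates equally; it changes neither Q nor K — no shift from this change.
No net shift occurs, so the amount of X5 is unchanged.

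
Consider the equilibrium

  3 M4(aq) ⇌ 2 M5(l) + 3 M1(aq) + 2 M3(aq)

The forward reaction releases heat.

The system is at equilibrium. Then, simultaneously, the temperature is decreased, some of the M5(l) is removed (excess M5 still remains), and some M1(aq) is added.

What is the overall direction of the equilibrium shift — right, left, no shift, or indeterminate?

cannot be determined

The forward reaction is exothermic. Lowering T favours the exothermic direction — shift to the right.
M5 is a pure liquid; its activity is 1 regardless of amount, so Q is unaffected — no shift from this change.
Adding M1 (aq), a product, drives the reaction to the left.
The individual effects push in opposite directions; without quantitative information the net direction cannot be determined.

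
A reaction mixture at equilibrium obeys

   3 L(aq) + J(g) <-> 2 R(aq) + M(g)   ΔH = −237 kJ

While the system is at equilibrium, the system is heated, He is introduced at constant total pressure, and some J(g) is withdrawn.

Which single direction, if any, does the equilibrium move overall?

left

The forward reaction is exothermic. Raising T favours the endothermic direction — shift to the left.
Adding inert gas at constant total pressure expands the volume, scaling every reacting partial pressure by the same factor. Δn_gas = 1 − 1 = 0, so Q is unchanged — no shift.
Removing J (g), a reactant, drives the reaction to the left.
Only the nonzero effect(s) matter; the net shift is to the left.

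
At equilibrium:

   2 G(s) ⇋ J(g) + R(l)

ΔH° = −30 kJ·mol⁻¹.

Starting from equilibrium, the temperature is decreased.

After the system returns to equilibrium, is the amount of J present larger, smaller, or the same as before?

The forward reaction is exothermic. Lowering T favours the exothermic direction — shift to the right.
The net shift is to the right. J is a product, so its amount increases.

increases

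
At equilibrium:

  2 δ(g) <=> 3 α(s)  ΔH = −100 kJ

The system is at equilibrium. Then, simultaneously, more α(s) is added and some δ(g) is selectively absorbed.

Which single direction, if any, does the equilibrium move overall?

α is a pure solid; its activity is 1 regardless of amount, so Q is unaffected — no shift from this change.
Removing δ (g), a reactant, drives the reaction to the left.
Only the nonzero effect(s) matter; the net shift is to the left.

left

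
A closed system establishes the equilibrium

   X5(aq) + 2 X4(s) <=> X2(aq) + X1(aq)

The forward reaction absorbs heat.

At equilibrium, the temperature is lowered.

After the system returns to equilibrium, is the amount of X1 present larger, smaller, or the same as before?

The forward reaction is endothermic. Lowering T favours the exothermic direction — shift to the left.
The net shift is to the left. X1 is a product, so its amount decreases.

decreases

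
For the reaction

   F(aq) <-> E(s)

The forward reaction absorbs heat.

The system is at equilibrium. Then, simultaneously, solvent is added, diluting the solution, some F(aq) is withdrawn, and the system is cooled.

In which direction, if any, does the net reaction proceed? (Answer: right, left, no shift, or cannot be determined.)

Dilution lowers every aqueous concentration by the same factor. Δn_aq = 0 − 1 = -1, so the system shifts toward the side with more dissolved moles — to the left.
Removing F (aq), a reactant, drives the reaction to the left.
The forward reaction is endothermic. Lowering T favours the exothermic direction — shift to the left.
All effects act in the same direction — net shift to the left.

left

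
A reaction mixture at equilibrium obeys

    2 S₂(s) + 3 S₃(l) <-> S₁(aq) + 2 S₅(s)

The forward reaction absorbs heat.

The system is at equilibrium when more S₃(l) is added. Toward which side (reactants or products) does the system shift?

S₃ is a pure liquid; its activity is 1 regardless of amount, so Q is unaffected — no shift from this change.

no shift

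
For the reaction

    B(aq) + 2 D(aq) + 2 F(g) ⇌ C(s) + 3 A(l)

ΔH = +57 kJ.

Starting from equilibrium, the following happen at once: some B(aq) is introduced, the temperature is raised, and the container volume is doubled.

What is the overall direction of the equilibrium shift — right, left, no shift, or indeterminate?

Adding B (aq), a reactant, drives the reaction to the right.
The forward reaction is endothermic. Raising T favours the endothermic direction — shift to the right.
Gas moles: reactants 2, products 0 (Δn_gas = -2). Expansion shifts the system toward the side with more moles of gas — to the left.
The individual effects push in opposite directions; without quantitative information the net direction cannot be determined.

cannot be determined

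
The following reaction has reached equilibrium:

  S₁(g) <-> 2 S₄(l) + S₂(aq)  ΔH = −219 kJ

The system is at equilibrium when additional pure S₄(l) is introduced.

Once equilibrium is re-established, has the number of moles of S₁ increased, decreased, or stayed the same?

unchanged

S₄ is a pure liquid; its activity is 1 regardless of amount, so Q is unaffected — no shift from this change.
No net shift occurs, so the amount of S₁ is unchanged.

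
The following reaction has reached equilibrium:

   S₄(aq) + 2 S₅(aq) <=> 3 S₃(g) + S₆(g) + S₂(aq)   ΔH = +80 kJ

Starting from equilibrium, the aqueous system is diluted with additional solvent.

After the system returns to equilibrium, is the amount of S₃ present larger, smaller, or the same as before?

Dilution lowers every aqueous concentration by the same factor. Δn_aq = 1 − 3 = -2, so the system shifts toward the side with more dissolved moles — to the left.
The net shift is to the left. S₃ is a product, so its amount decreases.

decreases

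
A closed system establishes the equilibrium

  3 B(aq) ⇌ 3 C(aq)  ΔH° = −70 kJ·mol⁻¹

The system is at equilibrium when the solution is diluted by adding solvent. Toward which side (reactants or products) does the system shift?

Dilution scales every aqueous concentration by the same factor. Δn_aq = 3 − 3 = 0, so Q is unchanged — no shift.

no shift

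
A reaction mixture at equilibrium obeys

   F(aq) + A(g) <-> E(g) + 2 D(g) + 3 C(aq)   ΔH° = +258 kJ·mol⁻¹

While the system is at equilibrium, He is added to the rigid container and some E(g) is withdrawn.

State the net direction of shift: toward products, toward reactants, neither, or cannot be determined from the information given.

At constant volume, adding an inert gas leaves every reacting species' partial pressure unchanged, so Q is unchanged — no shift from this change.
Removing E (g), a product, drives the reaction to the right.
Only the nonzero effect(s) matter; the net shift is to the right.

right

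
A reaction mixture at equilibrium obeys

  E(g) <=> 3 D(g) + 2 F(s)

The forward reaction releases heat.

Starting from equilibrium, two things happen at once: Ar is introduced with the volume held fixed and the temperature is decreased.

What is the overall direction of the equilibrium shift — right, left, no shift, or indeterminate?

right

At constant volume, adding an inert gas leaves every reacting species' partial pressure unchanged, so Q is unchanged — no shift from this change.
The forward reaction is exothermic. Lowering T favours the exothermic direction — shift to the right.
Only the nonzero effect(s) matter; the net shift is to the right.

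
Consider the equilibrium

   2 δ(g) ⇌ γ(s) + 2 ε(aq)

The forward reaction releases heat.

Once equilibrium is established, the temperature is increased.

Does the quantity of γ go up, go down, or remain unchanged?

decreases

The forward reaction is exothermic. Raising T favours the endothermic direction — shift to the left.
The net shift is to the left. γ is a product, so its amount decreases.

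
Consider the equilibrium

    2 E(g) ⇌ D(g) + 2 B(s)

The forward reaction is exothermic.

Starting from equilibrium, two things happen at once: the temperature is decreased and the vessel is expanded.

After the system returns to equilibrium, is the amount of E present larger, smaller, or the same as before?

cannot be determined

The forward reaction is exothermic. Lowering T favours the exothermic direction — shift to the right.
Gas moles: reactants 2, products 1 (Δn_gas = -1). Expansion shifts the system toward the side with more moles of gas — to the left.
The two effects oppose each other, so the net shift — and hence the change in E — cannot be determined from the given information.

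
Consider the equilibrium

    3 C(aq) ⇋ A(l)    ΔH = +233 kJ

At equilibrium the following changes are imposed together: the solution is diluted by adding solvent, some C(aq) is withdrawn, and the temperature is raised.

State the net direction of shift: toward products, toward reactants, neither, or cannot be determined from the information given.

cannot be determined

Dilution lowers every aqueous concentration by the same factor. Δn_aq = 0 − 3 = -3, so the system shifts toward the side with more dissolved moles — to the left.
Removing C (aq), a reactant, drives the reaction to the left.
The forward reaction is endothermic. Raising T favours the endothermic direction — shift to the right.
The individual effects push in opposite directions; without quantitative information the net direction cannot be determined.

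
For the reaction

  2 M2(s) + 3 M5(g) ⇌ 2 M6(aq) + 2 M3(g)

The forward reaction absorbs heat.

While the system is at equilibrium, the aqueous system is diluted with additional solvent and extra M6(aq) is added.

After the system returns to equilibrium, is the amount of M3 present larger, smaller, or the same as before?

cannot be determined

Dilution lowers every aqueous concentration by the same factor. Δn_aq = 2 − 0 = +2, so the system shifts toward the side with more dissolved moles — to the right.
Adding M6 (aq), a product, drives the reaction to the left.
The two effects oppose each other, so the net shift — and hence the change in M3 — cannot be determined from the given information.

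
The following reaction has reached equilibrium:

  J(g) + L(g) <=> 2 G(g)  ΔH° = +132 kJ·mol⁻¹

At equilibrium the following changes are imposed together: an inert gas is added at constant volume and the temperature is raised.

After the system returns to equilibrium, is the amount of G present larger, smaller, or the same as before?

increases

At constant volume, adding an inert gas leaves every reacting species' partial pressure unchanged, so Q is unchanged — no shift from this change.
The forward reaction is endothermic. Raising T favours the endothermic direction — shift to the right.
The net shift is to the right. G is a product, so its amount increases.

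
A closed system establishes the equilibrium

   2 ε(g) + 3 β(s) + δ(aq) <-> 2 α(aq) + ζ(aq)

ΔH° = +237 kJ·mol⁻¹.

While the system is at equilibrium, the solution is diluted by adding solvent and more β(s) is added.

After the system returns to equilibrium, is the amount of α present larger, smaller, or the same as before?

Dilution lowers every aqueous concentration by the same factor. Δn_aq = 3 − 1 = +2, so the system shifts toward the side with more dissolved moles — to the right.
β is a pure solid; its activity is 1 regardless of amount, so Q is unaffected — no shift from this change.
The net shift is to the right. α is a product, so its amount increases.

increases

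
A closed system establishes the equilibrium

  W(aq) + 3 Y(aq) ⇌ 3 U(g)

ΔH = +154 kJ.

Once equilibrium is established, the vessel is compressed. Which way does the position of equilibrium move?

Gas moles: reactants 0, products 3 (Δn_gas = +3). Compression shifts the system toward the side with fewer moles of gas — to the left.

left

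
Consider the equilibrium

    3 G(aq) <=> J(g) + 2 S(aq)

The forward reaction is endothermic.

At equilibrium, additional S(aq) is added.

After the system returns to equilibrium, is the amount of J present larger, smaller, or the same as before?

Adding S (aq), a product, drives the reaction to the left.
The net shift is to the left. J is a product, so its amount decreases.

decreases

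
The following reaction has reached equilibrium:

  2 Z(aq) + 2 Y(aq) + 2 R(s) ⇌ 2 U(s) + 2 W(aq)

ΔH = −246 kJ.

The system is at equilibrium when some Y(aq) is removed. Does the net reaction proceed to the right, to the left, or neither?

left

Removing Y (aq), a reactant, drives the reaction to the left.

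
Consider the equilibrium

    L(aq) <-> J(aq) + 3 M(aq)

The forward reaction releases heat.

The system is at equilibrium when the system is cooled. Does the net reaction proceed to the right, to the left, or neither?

right

The forward reaction is exothermic. Lowering T favours the exothermic direction — shift to the right.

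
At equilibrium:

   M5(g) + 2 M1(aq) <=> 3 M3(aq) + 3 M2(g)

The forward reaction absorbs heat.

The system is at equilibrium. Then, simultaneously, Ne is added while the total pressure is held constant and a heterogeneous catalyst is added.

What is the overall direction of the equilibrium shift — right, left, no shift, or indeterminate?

right

Adding inert gas at constant total pressure expands the volume and lowers every reacting partial pressure. With Δn_gas = 3 − 1 = +2, Q moves away from K toward the side with fewer gas moles, so the system shifts toward the side with more gas moles — to the right.
A catalyst speeds both forward and reverse rates equally; it changes neither Q nor K — no shift from this change.
Only the nonzero effect(s) matter; the net shift is to the right.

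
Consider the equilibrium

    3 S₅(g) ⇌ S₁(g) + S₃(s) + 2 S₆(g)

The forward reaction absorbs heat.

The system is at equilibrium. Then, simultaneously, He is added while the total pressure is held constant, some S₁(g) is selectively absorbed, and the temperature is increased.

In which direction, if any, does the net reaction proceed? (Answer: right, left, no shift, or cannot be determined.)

Adding inert gas at constant total pressure expands the volume, scaling every reacting partial pressure by the same factor. Δn_gas = 3 − 3 = 0, so Q is unchanged — no shift.
Removing S₁ (g), a product, drives the reaction to the right.
The forward reaction is endothermic. Raising T favours the endothermic direction — shift to the right.
Only the nonzero effect(s) matter; the net shift is to the right.

right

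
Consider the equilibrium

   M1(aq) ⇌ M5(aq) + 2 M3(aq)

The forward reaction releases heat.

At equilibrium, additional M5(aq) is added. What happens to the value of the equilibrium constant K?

unchanged

The equilibrium constant depends only on temperature. This perturbation may move the position of equilibrium, but since T is unchanged, K itself is unchanged.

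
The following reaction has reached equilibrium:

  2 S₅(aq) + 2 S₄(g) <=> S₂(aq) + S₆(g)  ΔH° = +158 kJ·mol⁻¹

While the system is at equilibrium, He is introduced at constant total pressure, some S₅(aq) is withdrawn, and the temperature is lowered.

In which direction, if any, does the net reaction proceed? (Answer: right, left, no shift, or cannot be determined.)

Adding inert gas at constant total pressure expands the volume and lowers every reacting partial pressure. With Δn_gas = 1 − 2 = -1, Q moves away from K toward the side with fewer gas moles, so the system shifts toward the side with more gas moles — to the left.
Removing S₅ (aq), a reactant, drives the reaction to the left.
The forward reaction is endothermic. Lowering T favours the exothermic direction — shift to the left.
All effects act in the same direction — net shift to the left.

left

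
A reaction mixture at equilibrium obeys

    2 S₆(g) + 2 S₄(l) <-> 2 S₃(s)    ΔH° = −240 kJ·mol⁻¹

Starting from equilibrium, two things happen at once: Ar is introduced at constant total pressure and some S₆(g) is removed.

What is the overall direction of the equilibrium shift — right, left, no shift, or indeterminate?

left

Adding inert gas at constant total pressure expands the volume and lowers every reacting partial pressure. With Δn_gas = 0 − 2 = -2, Q moves away from K toward the side with fewer gas moles, so the system shifts toward the side with more gas moles — to the left.
Removing S₆ (g), a reactant, drives the reaction to the left.
All effects act in the same direction — net shift to the left.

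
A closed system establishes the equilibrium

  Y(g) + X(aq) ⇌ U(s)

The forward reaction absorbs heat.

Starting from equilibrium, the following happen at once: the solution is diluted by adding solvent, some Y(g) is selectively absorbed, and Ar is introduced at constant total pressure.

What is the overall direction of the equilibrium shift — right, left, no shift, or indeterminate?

Dilution lowers every aqueous concentration by the same factor. Δn_aq = 0 − 1 = -1, so the system shifts toward the side with more dissolved moles — to the left.
Removing Y (g), a reactant, drives the reaction to the left.
Adding inert gas at constant total pressure expands the volume and lowers every reacting partial pressure. With Δn_gas = 0 − 1 = -1, Q moves away from K toward the side with fewer gas moles, so the system shifts toward the side with more gas moles — to the left.
All effects act in the same direction — net shift to the left.

left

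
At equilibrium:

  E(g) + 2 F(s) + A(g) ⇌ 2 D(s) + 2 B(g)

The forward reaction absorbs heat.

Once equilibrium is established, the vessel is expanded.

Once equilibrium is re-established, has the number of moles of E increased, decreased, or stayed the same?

Gas moles: reactants 2, products 2. Δn_gas = 0, so a volume change leaves Q equal to K — no shift from this change.
No net shift occurs, so the amount of E is unchanged.

unchanged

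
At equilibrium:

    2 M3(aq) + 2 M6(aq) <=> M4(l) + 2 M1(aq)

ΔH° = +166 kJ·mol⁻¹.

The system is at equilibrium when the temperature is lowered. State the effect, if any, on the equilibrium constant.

decreases

K depends on temperature via the van 't Hoff relation. The forward reaction is endothermic, so lowering T decreases K.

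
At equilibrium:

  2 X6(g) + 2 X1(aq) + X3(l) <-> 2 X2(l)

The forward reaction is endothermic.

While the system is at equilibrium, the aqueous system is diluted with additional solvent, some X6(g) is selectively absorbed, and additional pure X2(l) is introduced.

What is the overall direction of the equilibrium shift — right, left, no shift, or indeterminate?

left

Dilution lowers every aqueous concentration by the same factor. Δn_aq = 0 − 2 = -2, so the system shifts toward the side with more dissolved moles — to the left.
Removing X6 (g), a reactant, drives the reaction to the left.
X2 is a pure liquid; its activity is 1 regardless of amount, so Q is unaffected — no shift from this change.
Only the nonzero effect(s) matter; the net shift is to the left.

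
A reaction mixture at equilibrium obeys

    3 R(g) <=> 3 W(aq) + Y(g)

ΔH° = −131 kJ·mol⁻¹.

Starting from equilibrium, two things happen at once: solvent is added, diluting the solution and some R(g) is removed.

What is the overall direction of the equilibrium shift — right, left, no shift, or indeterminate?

cannot be determined

Dilution lowers every aqueous concentration by the same factor. Δn_aq = 3 − 0 = +3, so the system shifts toward the side with more dissolved moles — to the right.
Removing R (g), a reactant, drives the reaction to the left.
The individual effects push in opposite directions; without quantitative information the net direction cannot be determined.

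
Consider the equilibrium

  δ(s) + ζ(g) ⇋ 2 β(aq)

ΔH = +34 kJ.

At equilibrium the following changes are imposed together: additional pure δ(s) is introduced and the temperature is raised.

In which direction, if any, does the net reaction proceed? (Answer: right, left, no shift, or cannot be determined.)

right

δ is a pure solid; its activity is 1 regardless of amount, so Q is unaffected — no shift from this change.
The forward reaction is endothermic. Raising T favours the endothermic direction — shift to the right.
Only the nonzero effect(s) matter; the net shift is to the right.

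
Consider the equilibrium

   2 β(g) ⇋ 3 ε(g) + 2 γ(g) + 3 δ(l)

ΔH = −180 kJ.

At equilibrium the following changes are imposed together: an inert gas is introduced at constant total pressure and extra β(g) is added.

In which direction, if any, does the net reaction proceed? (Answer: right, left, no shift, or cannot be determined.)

Adding inert gas at constant total pressure expands the volume and lowers every reacting partial pressure. With Δn_gas = 5 − 2 = +3, Q moves away from K toward the side with fewer gas moles, so the system shifts toward the side with more gas moles — to the right.
Adding β (g), a reactant, drives the reaction to the right.
All effects act in the same direction — net shift to the right.

right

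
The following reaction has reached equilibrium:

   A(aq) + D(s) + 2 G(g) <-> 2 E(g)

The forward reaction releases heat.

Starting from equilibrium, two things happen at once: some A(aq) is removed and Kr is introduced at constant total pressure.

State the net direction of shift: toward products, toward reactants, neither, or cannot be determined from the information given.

left

Removing A (aq), a reactant, drives the reaction to the left.
Adding inert gas at constant total pressure expands the volume, scaling every reacting partial pressure by the same factor. Δn_gas = 2 − 2 = 0, so Q is unchanged — no shift.
Only the nonzero effect(s) matter; the net shift is to the left.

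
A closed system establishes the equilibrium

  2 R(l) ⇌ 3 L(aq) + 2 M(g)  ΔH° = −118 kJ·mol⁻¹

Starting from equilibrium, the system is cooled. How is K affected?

increases

K depends on temperature via the van 't Hoff relation. The forward reaction is exothermic, so lowering T increases K.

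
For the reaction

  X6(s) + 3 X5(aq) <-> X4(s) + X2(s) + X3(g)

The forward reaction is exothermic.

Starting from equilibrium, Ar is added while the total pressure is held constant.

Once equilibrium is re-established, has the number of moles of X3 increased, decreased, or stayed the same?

increases

Adding inert gas at constant total pressure expands the volume and lowers every reacting partial pressure. With Δn_gas = 1 − 0 = +1, Q moves away from K toward the side with fewer gas moles, so the system shifts toward the side with more gas moles — to the right.
The net shift is to the right. X3 is a product, so its amount increases.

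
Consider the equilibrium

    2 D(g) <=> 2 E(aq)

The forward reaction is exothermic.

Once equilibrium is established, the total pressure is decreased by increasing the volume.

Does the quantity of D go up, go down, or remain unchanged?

Gas moles: reactants 2, products 0 (Δn_gas = -2). Expansion shifts the system toward the side with more moles of gas — to the left.
The net shift is to the left. D is a reactant, so its amount increases.

increases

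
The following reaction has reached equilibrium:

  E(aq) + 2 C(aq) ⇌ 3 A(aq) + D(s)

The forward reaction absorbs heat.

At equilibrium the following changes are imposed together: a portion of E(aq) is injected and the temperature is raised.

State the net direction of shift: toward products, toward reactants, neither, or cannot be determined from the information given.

Adding E (aq), a reactant, drives the reaction to the right.
The forward reaction is endothermic. Raising T favours the endothermic direction — shift to the right.
All effects act in the same direction — net shift to the right.

right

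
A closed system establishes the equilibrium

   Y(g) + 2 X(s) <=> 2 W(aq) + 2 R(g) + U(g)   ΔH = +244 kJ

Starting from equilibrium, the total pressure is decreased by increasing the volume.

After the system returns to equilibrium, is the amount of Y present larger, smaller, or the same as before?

Gas moles: reactants 1, products 3 (Δn_gas = +2). Expansion shifts the system toward the side with more moles of gas — to the right.
The net shift is to the right. Y is a reactant, so its amount decreases.

decreases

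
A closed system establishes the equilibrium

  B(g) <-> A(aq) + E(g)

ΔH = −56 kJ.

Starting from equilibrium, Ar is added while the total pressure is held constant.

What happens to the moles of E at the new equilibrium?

Adding inert gas at constant total pressure expands the volume, scaling every reacting partial pressure by the same factor. Δn_gas = 1 − 1 = 0, so Q is unchanged — no shift.
No net shift occurs, so the amount of E is unchanged.

unchanged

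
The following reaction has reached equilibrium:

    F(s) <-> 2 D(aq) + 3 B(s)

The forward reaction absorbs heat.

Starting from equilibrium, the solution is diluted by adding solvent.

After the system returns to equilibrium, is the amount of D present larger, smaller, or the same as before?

increases

Dilution lowers every aqueous concentration by the same factor. Δn_aq = 2 − 0 = +2, so the system shifts toward the side with more dissolved moles — to the right.
The net shift is to the right. D is a product, so its amount increases.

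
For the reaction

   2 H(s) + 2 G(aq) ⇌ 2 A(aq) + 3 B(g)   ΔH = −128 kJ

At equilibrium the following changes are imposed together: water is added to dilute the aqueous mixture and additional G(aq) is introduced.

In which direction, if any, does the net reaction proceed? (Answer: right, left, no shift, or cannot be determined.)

right

Dilution scales every aqueous concentration by the same factor. Δn_aq = 2 − 2 = 0, so Q is unchanged — no shift.
Adding G (aq), a reactant, drives the reaction to the right.
Only the nonzero effect(s) matter; the net shift is to the right.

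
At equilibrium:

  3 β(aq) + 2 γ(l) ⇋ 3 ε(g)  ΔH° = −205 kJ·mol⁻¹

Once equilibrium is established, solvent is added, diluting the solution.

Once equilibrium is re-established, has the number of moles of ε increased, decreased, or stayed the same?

decreases

Dilution lowers every aqueous concentration by the same factor. Δn_aq = 0 − 3 = -3, so the system shifts toward the side with more dissolved moles — to the left.
The net shift is to the left. ε is a product, so its amount decreases.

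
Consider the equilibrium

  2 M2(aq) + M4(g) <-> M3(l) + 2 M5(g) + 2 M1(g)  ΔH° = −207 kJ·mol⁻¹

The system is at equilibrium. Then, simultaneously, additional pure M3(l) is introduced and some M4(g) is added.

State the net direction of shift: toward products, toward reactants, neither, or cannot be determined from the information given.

M3 is a pure liquid; its activity is 1 regardless of amount, so Q is unaffected — no shift from this change.
Adding M4 (g), a reactant, drives the reaction to the right.
Only the nonzero effect(s) matter; the net shift is to the right.

right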